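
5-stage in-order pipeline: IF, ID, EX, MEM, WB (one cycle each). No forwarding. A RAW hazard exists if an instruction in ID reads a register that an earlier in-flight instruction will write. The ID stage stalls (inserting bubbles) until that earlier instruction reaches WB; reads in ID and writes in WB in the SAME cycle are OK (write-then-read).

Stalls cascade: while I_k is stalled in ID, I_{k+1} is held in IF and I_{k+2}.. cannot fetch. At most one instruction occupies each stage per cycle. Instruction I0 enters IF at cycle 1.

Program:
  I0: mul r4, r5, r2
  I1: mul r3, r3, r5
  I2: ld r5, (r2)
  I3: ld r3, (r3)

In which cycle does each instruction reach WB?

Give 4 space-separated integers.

I0 mul r4 <- r5,r2: IF@1 ID@2 stall=0 (-) EX@3 MEM@4 WB@5
I1 mul r3 <- r3,r5: IF@2 ID@3 stall=0 (-) EX@4 MEM@5 WB@6
I2 ld r5 <- r2: IF@3 ID@4 stall=0 (-) EX@5 MEM@6 WB@7
I3 ld r3 <- r3: IF@4 ID@5 stall=1 (RAW on I1.r3 (WB@6)) EX@7 MEM@8 WB@9

Answer: 5 6 7 9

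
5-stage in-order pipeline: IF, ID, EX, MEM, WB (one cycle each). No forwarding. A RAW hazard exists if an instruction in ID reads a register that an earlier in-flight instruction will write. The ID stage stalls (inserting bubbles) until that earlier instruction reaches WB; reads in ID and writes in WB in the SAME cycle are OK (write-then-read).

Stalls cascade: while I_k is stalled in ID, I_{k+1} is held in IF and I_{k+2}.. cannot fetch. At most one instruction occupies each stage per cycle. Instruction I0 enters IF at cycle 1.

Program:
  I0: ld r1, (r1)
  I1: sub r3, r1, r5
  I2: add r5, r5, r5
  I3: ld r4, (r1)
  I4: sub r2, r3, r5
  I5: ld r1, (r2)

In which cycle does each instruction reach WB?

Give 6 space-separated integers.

Answer: 5 8 9 10 12 15

Derivation:
I0 ld r1 <- r1: IF@1 ID@2 stall=0 (-) EX@3 MEM@4 WB@5
I1 sub r3 <- r1,r5: IF@2 ID@3 stall=2 (RAW on I0.r1 (WB@5)) EX@6 MEM@7 WB@8
I2 add r5 <- r5,r5: IF@3 ID@6 stall=0 (-) EX@7 MEM@8 WB@9
I3 ld r4 <- r1: IF@6 ID@7 stall=0 (-) EX@8 MEM@9 WB@10
I4 sub r2 <- r3,r5: IF@7 ID@8 stall=1 (RAW on I2.r5 (WB@9)) EX@10 MEM@11 WB@12
I5 ld r1 <- r2: IF@8 ID@10 stall=2 (RAW on I4.r2 (WB@12)) EX@13 MEM@14 WB@15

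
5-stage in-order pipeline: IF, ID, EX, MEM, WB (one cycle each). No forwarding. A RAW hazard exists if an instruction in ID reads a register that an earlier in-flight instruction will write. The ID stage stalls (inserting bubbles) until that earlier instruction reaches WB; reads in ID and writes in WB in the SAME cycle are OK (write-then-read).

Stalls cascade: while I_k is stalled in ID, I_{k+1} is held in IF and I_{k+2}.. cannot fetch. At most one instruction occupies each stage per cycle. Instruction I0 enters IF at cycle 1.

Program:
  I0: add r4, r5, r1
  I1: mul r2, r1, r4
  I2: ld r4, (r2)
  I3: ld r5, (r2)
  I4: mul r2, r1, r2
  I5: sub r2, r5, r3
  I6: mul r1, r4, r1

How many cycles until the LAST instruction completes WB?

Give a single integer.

I0 add r4 <- r5,r1: IF@1 ID@2 stall=0 (-) EX@3 MEM@4 WB@5
I1 mul r2 <- r1,r4: IF@2 ID@3 stall=2 (RAW on I0.r4 (WB@5)) EX@6 MEM@7 WB@8
I2 ld r4 <- r2: IF@3 ID@6 stall=2 (RAW on I1.r2 (WB@8)) EX@9 MEM@10 WB@11
I3 ld r5 <- r2: IF@6 ID@9 stall=0 (-) EX@10 MEM@11 WB@12
I4 mul r2 <- r1,r2: IF@9 ID@10 stall=0 (-) EX@11 MEM@12 WB@13
I5 sub r2 <- r5,r3: IF@10 ID@11 stall=1 (RAW on I3.r5 (WB@12)) EX@13 MEM@14 WB@15
I6 mul r1 <- r4,r1: IF@11 ID@13 stall=0 (-) EX@14 MEM@15 WB@16

Answer: 16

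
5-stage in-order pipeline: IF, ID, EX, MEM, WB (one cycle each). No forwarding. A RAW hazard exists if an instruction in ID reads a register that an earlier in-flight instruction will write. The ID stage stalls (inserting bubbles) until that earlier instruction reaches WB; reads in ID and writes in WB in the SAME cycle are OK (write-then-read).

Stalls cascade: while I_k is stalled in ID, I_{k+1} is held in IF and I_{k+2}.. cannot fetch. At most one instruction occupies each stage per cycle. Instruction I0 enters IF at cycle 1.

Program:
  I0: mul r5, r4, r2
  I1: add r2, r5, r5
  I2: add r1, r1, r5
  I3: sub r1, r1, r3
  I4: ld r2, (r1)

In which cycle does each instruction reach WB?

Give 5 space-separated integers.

I0 mul r5 <- r4,r2: IF@1 ID@2 stall=0 (-) EX@3 MEM@4 WB@5
I1 add r2 <- r5,r5: IF@2 ID@3 stall=2 (RAW on I0.r5 (WB@5)) EX@6 MEM@7 WB@8
I2 add r1 <- r1,r5: IF@3 ID@6 stall=0 (-) EX@7 MEM@8 WB@9
I3 sub r1 <- r1,r3: IF@6 ID@7 stall=2 (RAW on I2.r1 (WB@9)) EX@10 MEM@11 WB@12
I4 ld r2 <- r1: IF@7 ID@10 stall=2 (RAW on I3.r1 (WB@12)) EX@13 MEM@14 WB@15

Answer: 5 8 9 12 15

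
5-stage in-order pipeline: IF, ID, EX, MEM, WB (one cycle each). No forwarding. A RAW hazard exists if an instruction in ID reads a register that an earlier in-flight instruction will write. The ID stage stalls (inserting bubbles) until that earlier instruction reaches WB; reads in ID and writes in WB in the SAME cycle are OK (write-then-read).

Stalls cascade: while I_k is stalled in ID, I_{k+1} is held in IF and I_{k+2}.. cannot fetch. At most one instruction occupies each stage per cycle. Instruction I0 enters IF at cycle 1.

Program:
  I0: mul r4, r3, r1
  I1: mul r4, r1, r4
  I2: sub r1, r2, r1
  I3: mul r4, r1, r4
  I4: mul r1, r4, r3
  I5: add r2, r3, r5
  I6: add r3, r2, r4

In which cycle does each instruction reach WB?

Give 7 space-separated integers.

Answer: 5 8 9 12 15 16 19

Derivation:
I0 mul r4 <- r3,r1: IF@1 ID@2 stall=0 (-) EX@3 MEM@4 WB@5
I1 mul r4 <- r1,r4: IF@2 ID@3 stall=2 (RAW on I0.r4 (WB@5)) EX@6 MEM@7 WB@8
I2 sub r1 <- r2,r1: IF@3 ID@6 stall=0 (-) EX@7 MEM@8 WB@9
I3 mul r4 <- r1,r4: IF@6 ID@7 stall=2 (RAW on I2.r1 (WB@9)) EX@10 MEM@11 WB@12
I4 mul r1 <- r4,r3: IF@7 ID@10 stall=2 (RAW on I3.r4 (WB@12)) EX@13 MEM@14 WB@15
I5 add r2 <- r3,r5: IF@10 ID@13 stall=0 (-) EX@14 MEM@15 WB@16
I6 add r3 <- r2,r4: IF@13 ID@14 stall=2 (RAW on I5.r2 (WB@16)) EX@17 MEM@18 WB@19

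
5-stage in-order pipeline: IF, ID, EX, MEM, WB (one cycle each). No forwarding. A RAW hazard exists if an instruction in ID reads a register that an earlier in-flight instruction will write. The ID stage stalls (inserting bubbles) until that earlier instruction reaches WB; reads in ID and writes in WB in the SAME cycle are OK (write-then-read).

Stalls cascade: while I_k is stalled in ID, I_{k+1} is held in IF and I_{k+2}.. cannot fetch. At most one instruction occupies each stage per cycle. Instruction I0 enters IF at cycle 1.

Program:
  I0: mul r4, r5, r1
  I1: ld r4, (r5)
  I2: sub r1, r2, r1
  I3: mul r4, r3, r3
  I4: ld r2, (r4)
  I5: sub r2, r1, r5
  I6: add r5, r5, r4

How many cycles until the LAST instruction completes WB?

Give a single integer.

I0 mul r4 <- r5,r1: IF@1 ID@2 stall=0 (-) EX@3 MEM@4 WB@5
I1 ld r4 <- r5: IF@2 ID@3 stall=0 (-) EX@4 MEM@5 WB@6
I2 sub r1 <- r2,r1: IF@3 ID@4 stall=0 (-) EX@5 MEM@6 WB@7
I3 mul r4 <- r3,r3: IF@4 ID@5 stall=0 (-) EX@6 MEM@7 WB@8
I4 ld r2 <- r4: IF@5 ID@6 stall=2 (RAW on I3.r4 (WB@8)) EX@9 MEM@10 WB@11
I5 sub r2 <- r1,r5: IF@6 ID@9 stall=0 (-) EX@10 MEM@11 WB@12
I6 add r5 <- r5,r4: IF@9 ID@10 stall=0 (-) EX@11 MEM@12 WB@13

Answer: 13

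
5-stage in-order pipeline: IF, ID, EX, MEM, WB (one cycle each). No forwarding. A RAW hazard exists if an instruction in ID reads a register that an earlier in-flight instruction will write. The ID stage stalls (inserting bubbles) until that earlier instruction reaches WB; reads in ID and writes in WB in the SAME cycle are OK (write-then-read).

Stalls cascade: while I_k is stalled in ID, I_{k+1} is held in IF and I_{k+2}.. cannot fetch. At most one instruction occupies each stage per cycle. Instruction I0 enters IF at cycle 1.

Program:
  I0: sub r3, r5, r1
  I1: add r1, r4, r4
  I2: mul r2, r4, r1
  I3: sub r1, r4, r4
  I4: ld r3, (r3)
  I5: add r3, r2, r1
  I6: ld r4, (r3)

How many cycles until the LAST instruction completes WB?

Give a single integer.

Answer: 16

Derivation:
I0 sub r3 <- r5,r1: IF@1 ID@2 stall=0 (-) EX@3 MEM@4 WB@5
I1 add r1 <- r4,r4: IF@2 ID@3 stall=0 (-) EX@4 MEM@5 WB@6
I2 mul r2 <- r4,r1: IF@3 ID@4 stall=2 (RAW on I1.r1 (WB@6)) EX@7 MEM@8 WB@9
I3 sub r1 <- r4,r4: IF@4 ID@7 stall=0 (-) EX@8 MEM@9 WB@10
I4 ld r3 <- r3: IF@7 ID@8 stall=0 (-) EX@9 MEM@10 WB@11
I5 add r3 <- r2,r1: IF@8 ID@9 stall=1 (RAW on I3.r1 (WB@10)) EX@11 MEM@12 WB@13
I6 ld r4 <- r3: IF@9 ID@11 stall=2 (RAW on I5.r3 (WB@13)) EX@14 MEM@15 WB@16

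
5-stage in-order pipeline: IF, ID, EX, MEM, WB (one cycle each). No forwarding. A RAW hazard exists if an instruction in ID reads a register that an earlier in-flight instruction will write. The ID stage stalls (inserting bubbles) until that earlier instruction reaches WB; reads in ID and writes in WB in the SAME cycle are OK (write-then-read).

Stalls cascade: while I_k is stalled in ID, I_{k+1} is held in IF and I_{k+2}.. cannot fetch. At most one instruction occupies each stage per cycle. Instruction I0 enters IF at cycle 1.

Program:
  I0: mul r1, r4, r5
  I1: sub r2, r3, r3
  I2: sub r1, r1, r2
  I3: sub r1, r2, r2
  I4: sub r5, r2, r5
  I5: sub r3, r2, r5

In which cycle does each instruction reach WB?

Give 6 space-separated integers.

I0 mul r1 <- r4,r5: IF@1 ID@2 stall=0 (-) EX@3 MEM@4 WB@5
I1 sub r2 <- r3,r3: IF@2 ID@3 stall=0 (-) EX@4 MEM@5 WB@6
I2 sub r1 <- r1,r2: IF@3 ID@4 stall=2 (RAW on I1.r2 (WB@6)) EX@7 MEM@8 WB@9
I3 sub r1 <- r2,r2: IF@4 ID@7 stall=0 (-) EX@8 MEM@9 WB@10
I4 sub r5 <- r2,r5: IF@7 ID@8 stall=0 (-) EX@9 MEM@10 WB@11
I5 sub r3 <- r2,r5: IF@8 ID@9 stall=2 (RAW on I4.r5 (WB@11)) EX@12 MEM@13 WB@14

Answer: 5 6 9 10 11 14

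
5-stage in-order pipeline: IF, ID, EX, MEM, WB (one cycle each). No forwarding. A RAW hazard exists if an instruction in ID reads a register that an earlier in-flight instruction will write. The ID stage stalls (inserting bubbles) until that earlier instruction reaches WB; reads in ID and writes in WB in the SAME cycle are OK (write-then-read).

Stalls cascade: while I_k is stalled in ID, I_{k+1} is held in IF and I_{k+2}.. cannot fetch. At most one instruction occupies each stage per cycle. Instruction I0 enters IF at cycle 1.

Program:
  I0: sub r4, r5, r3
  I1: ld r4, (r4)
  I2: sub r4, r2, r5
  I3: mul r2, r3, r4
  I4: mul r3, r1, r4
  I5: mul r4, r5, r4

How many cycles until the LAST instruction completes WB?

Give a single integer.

Answer: 14

Derivation:
I0 sub r4 <- r5,r3: IF@1 ID@2 stall=0 (-) EX@3 MEM@4 WB@5
I1 ld r4 <- r4: IF@2 ID@3 stall=2 (RAW on I0.r4 (WB@5)) EX@6 MEM@7 WB@8
I2 sub r4 <- r2,r5: IF@3 ID@6 stall=0 (-) EX@7 MEM@8 WB@9
I3 mul r2 <- r3,r4: IF@6 ID@7 stall=2 (RAW on I2.r4 (WB@9)) EX@10 MEM@11 WB@12
I4 mul r3 <- r1,r4: IF@7 ID@10 stall=0 (-) EX@11 MEM@12 WB@13
I5 mul r4 <- r5,r4: IF@10 ID@11 stall=0 (-) EX@12 MEM@13 WB@14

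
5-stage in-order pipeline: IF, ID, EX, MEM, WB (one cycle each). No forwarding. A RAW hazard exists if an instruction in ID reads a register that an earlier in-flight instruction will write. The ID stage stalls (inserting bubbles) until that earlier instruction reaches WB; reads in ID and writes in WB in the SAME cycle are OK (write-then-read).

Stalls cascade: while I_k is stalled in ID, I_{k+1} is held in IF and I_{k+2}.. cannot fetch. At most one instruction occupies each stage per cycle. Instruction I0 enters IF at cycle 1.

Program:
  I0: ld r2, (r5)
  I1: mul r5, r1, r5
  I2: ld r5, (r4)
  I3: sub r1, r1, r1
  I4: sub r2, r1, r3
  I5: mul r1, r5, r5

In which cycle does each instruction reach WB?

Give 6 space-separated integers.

Answer: 5 6 7 8 11 12

Derivation:
I0 ld r2 <- r5: IF@1 ID@2 stall=0 (-) EX@3 MEM@4 WB@5
I1 mul r5 <- r1,r5: IF@2 ID@3 stall=0 (-) EX@4 MEM@5 WB@6
I2 ld r5 <- r4: IF@3 ID@4 stall=0 (-) EX@5 MEM@6 WB@7
I3 sub r1 <- r1,r1: IF@4 ID@5 stall=0 (-) EX@6 MEM@7 WB@8
I4 sub r2 <- r1,r3: IF@5 ID@6 stall=2 (RAW on I3.r1 (WB@8)) EX@9 MEM@10 WB@11
I5 mul r1 <- r5,r5: IF@6 ID@9 stall=0 (-) EX@10 MEM@11 WB@12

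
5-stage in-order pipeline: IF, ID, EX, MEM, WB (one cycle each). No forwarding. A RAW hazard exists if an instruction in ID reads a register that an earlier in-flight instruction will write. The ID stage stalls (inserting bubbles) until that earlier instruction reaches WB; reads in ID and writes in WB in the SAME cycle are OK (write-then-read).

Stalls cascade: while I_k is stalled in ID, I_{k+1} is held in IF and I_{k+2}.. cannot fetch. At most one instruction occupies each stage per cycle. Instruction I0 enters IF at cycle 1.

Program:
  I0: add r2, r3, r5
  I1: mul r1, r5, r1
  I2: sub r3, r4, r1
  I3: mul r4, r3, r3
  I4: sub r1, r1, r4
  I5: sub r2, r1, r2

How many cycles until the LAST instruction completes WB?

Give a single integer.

I0 add r2 <- r3,r5: IF@1 ID@2 stall=0 (-) EX@3 MEM@4 WB@5
I1 mul r1 <- r5,r1: IF@2 ID@3 stall=0 (-) EX@4 MEM@5 WB@6
I2 sub r3 <- r4,r1: IF@3 ID@4 stall=2 (RAW on I1.r1 (WB@6)) EX@7 MEM@8 WB@9
I3 mul r4 <- r3,r3: IF@4 ID@7 stall=2 (RAW on I2.r3 (WB@9)) EX@10 MEM@11 WB@12
I4 sub r1 <- r1,r4: IF@7 ID@10 stall=2 (RAW on I3.r4 (WB@12)) EX@13 MEM@14 WB@15
I5 sub r2 <- r1,r2: IF@10 ID@13 stall=2 (RAW on I4.r1 (WB@15)) EX@16 MEM@17 WB@18

Answer: 18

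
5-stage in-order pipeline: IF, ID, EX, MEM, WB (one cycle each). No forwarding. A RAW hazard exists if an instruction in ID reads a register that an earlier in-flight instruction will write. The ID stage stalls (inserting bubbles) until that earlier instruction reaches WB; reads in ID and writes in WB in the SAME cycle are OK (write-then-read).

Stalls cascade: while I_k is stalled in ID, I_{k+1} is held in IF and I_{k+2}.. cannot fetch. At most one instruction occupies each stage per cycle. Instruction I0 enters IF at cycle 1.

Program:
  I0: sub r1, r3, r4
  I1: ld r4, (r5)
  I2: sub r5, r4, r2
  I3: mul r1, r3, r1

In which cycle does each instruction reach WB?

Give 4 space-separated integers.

Answer: 5 6 9 10

Derivation:
I0 sub r1 <- r3,r4: IF@1 ID@2 stall=0 (-) EX@3 MEM@4 WB@5
I1 ld r4 <- r5: IF@2 ID@3 stall=0 (-) EX@4 MEM@5 WB@6
I2 sub r5 <- r4,r2: IF@3 ID@4 stall=2 (RAW on I1.r4 (WB@6)) EX@7 MEM@8 WB@9
I3 mul r1 <- r3,r1: IF@4 ID@7 stall=0 (-) EX@8 MEM@9 WB@10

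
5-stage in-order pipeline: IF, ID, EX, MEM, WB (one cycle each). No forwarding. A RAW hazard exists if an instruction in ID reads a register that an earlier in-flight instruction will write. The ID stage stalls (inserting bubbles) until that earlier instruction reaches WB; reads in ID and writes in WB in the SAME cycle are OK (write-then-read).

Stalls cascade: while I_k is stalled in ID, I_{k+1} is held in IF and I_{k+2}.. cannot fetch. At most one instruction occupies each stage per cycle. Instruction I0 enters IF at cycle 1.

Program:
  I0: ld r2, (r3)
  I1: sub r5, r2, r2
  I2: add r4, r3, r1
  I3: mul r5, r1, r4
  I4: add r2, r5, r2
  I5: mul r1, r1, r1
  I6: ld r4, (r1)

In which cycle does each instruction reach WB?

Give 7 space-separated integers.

I0 ld r2 <- r3: IF@1 ID@2 stall=0 (-) EX@3 MEM@4 WB@5
I1 sub r5 <- r2,r2: IF@2 ID@3 stall=2 (RAW on I0.r2 (WB@5)) EX@6 MEM@7 WB@8
I2 add r4 <- r3,r1: IF@3 ID@6 stall=0 (-) EX@7 MEM@8 WB@9
I3 mul r5 <- r1,r4: IF@6 ID@7 stall=2 (RAW on I2.r4 (WB@9)) EX@10 MEM@11 WB@12
I4 add r2 <- r5,r2: IF@7 ID@10 stall=2 (RAW on I3.r5 (WB@12)) EX@13 MEM@14 WB@15
I5 mul r1 <- r1,r1: IF@10 ID@13 stall=0 (-) EX@14 MEM@15 WB@16
I6 ld r4 <- r1: IF@13 ID@14 stall=2 (RAW on I5.r1 (WB@16)) EX@17 MEM@18 WB@19

Answer: 5 8 9 12 15 16 19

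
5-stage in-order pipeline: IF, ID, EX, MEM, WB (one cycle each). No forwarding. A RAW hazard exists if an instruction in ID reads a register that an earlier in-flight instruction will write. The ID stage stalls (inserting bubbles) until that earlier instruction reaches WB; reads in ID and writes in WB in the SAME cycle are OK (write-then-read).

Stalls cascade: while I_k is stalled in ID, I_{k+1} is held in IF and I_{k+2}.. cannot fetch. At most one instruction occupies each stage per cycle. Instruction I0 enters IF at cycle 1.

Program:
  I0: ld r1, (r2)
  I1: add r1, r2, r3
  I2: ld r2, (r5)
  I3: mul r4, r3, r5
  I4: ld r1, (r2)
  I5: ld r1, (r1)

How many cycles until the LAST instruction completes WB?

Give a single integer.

Answer: 13

Derivation:
I0 ld r1 <- r2: IF@1 ID@2 stall=0 (-) EX@3 MEM@4 WB@5
I1 add r1 <- r2,r3: IF@2 ID@3 stall=0 (-) EX@4 MEM@5 WB@6
I2 ld r2 <- r5: IF@3 ID@4 stall=0 (-) EX@5 MEM@6 WB@7
I3 mul r4 <- r3,r5: IF@4 ID@5 stall=0 (-) EX@6 MEM@7 WB@8
I4 ld r1 <- r2: IF@5 ID@6 stall=1 (RAW on I2.r2 (WB@7)) EX@8 MEM@9 WB@10
I5 ld r1 <- r1: IF@6 ID@8 stall=2 (RAW on I4.r1 (WB@10)) EX@11 MEM@12 WB@13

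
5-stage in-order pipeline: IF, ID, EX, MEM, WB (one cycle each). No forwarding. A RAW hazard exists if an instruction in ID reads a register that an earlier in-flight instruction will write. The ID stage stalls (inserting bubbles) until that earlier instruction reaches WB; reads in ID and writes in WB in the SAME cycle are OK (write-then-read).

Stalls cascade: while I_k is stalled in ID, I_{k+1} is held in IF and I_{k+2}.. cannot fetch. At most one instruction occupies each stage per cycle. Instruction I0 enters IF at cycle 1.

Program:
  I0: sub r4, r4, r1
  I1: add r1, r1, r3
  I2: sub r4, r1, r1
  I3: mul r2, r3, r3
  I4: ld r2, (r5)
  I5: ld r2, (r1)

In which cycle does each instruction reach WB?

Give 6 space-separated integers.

Answer: 5 6 9 10 11 12

Derivation:
I0 sub r4 <- r4,r1: IF@1 ID@2 stall=0 (-) EX@3 MEM@4 WB@5
I1 add r1 <- r1,r3: IF@2 ID@3 stall=0 (-) EX@4 MEM@5 WB@6
I2 sub r4 <- r1,r1: IF@3 ID@4 stall=2 (RAW on I1.r1 (WB@6)) EX@7 MEM@8 WB@9
I3 mul r2 <- r3,r3: IF@4 ID@7 stall=0 (-) EX@8 MEM@9 WB@10
I4 ld r2 <- r5: IF@7 ID@8 stall=0 (-) EX@9 MEM@10 WB@11
I5 ld r2 <- r1: IF@8 ID@9 stall=0 (-) EX@10 MEM@11 WB@12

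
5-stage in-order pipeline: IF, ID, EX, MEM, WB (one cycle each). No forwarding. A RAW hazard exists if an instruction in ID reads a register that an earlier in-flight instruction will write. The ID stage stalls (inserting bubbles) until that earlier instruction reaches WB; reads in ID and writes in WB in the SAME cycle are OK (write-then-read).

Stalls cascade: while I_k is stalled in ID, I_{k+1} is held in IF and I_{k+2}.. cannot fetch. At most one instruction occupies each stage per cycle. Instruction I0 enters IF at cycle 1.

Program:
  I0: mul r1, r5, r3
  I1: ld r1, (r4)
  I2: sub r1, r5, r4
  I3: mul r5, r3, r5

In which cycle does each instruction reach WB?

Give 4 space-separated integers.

I0 mul r1 <- r5,r3: IF@1 ID@2 stall=0 (-) EX@3 MEM@4 WB@5
I1 ld r1 <- r4: IF@2 ID@3 stall=0 (-) EX@4 MEM@5 WB@6
I2 sub r1 <- r5,r4: IF@3 ID@4 stall=0 (-) EX@5 MEM@6 WB@7
I3 mul r5 <- r3,r5: IF@4 ID@5 stall=0 (-) EX@6 MEM@7 WB@8

Answer: 5 6 7 8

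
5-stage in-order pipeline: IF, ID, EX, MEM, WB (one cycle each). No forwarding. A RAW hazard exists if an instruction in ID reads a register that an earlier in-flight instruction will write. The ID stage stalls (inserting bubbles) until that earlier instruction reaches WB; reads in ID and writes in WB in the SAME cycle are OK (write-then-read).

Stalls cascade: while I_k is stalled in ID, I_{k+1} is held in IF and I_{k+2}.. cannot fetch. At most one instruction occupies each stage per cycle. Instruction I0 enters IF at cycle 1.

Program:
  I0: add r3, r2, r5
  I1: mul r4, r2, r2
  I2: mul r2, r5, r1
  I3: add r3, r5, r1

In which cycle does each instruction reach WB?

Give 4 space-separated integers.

I0 add r3 <- r2,r5: IF@1 ID@2 stall=0 (-) EX@3 MEM@4 WB@5
I1 mul r4 <- r2,r2: IF@2 ID@3 stall=0 (-) EX@4 MEM@5 WB@6
I2 mul r2 <- r5,r1: IF@3 ID@4 stall=0 (-) EX@5 MEM@6 WB@7
I3 add r3 <- r5,r1: IF@4 ID@5 stall=0 (-) EX@6 MEM@7 WB@8

Answer: 5 6 7 8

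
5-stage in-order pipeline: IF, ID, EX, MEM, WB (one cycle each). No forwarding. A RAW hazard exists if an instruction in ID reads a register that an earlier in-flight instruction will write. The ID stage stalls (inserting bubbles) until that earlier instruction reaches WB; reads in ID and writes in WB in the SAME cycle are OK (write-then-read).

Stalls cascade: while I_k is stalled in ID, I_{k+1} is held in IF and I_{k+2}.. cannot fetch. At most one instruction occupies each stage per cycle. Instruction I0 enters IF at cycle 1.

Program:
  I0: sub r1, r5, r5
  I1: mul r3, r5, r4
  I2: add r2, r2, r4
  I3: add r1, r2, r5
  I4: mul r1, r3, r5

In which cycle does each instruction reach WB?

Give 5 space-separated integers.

Answer: 5 6 7 10 11

Derivation:
I0 sub r1 <- r5,r5: IF@1 ID@2 stall=0 (-) EX@3 MEM@4 WB@5
I1 mul r3 <- r5,r4: IF@2 ID@3 stall=0 (-) EX@4 MEM@5 WB@6
I2 add r2 <- r2,r4: IF@3 ID@4 stall=0 (-) EX@5 MEM@6 WB@7
I3 add r1 <- r2,r5: IF@4 ID@5 stall=2 (RAW on I2.r2 (WB@7)) EX@8 MEM@9 WB@10
I4 mul r1 <- r3,r5: IF@5 ID@8 stall=0 (-) EX@9 MEM@10 WB@11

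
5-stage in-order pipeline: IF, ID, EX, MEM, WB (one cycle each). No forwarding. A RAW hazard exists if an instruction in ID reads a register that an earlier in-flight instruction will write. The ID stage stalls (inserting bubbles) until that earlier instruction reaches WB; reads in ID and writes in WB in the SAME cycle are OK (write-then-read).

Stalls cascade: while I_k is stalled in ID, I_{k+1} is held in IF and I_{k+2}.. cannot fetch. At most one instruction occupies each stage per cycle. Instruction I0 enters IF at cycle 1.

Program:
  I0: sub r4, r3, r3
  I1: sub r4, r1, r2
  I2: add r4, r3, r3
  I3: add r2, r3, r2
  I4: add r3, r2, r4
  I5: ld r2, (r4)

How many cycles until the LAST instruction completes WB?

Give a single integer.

Answer: 12

Derivation:
I0 sub r4 <- r3,r3: IF@1 ID@2 stall=0 (-) EX@3 MEM@4 WB@5
I1 sub r4 <- r1,r2: IF@2 ID@3 stall=0 (-) EX@4 MEM@5 WB@6
I2 add r4 <- r3,r3: IF@3 ID@4 stall=0 (-) EX@5 MEM@6 WB@7
I3 add r2 <- r3,r2: IF@4 ID@5 stall=0 (-) EX@6 MEM@7 WB@8
I4 add r3 <- r2,r4: IF@5 ID@6 stall=2 (RAW on I3.r2 (WB@8)) EX@9 MEM@10 WB@11
I5 ld r2 <- r4: IF@6 ID@9 stall=0 (-) EX@10 MEM@11 WB@12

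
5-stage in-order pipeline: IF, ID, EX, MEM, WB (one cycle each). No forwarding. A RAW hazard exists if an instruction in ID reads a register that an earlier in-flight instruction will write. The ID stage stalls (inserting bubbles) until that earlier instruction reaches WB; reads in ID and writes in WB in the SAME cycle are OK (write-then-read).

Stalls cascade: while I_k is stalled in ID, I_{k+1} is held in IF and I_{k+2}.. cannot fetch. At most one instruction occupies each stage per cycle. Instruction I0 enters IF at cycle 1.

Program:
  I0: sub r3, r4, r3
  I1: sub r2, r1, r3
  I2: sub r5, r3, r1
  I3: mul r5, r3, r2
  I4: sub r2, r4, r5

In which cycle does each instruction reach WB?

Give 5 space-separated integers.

I0 sub r3 <- r4,r3: IF@1 ID@2 stall=0 (-) EX@3 MEM@4 WB@5
I1 sub r2 <- r1,r3: IF@2 ID@3 stall=2 (RAW on I0.r3 (WB@5)) EX@6 MEM@7 WB@8
I2 sub r5 <- r3,r1: IF@3 ID@6 stall=0 (-) EX@7 MEM@8 WB@9
I3 mul r5 <- r3,r2: IF@6 ID@7 stall=1 (RAW on I1.r2 (WB@8)) EX@9 MEM@10 WB@11
I4 sub r2 <- r4,r5: IF@7 ID@9 stall=2 (RAW on I3.r5 (WB@11)) EX@12 MEM@13 WB@14

Answer: 5 8 9 11 14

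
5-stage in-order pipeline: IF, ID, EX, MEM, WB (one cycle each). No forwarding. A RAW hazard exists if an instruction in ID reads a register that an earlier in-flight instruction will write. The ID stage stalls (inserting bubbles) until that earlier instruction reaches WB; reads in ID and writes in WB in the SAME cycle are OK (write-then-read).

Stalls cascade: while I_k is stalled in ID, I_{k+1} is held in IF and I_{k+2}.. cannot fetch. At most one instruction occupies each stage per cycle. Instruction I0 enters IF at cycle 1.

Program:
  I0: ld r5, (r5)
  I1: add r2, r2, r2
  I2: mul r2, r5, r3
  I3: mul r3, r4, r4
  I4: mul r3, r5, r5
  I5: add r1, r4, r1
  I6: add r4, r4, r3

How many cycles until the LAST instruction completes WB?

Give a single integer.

I0 ld r5 <- r5: IF@1 ID@2 stall=0 (-) EX@3 MEM@4 WB@5
I1 add r2 <- r2,r2: IF@2 ID@3 stall=0 (-) EX@4 MEM@5 WB@6
I2 mul r2 <- r5,r3: IF@3 ID@4 stall=1 (RAW on I0.r5 (WB@5)) EX@6 MEM@7 WB@8
I3 mul r3 <- r4,r4: IF@4 ID@6 stall=0 (-) EX@7 MEM@8 WB@9
I4 mul r3 <- r5,r5: IF@6 ID@7 stall=0 (-) EX@8 MEM@9 WB@10
I5 add r1 <- r4,r1: IF@7 ID@8 stall=0 (-) EX@9 MEM@10 WB@11
I6 add r4 <- r4,r3: IF@8 ID@9 stall=1 (RAW on I4.r3 (WB@10)) EX@11 MEM@12 WB@13

Answer: 13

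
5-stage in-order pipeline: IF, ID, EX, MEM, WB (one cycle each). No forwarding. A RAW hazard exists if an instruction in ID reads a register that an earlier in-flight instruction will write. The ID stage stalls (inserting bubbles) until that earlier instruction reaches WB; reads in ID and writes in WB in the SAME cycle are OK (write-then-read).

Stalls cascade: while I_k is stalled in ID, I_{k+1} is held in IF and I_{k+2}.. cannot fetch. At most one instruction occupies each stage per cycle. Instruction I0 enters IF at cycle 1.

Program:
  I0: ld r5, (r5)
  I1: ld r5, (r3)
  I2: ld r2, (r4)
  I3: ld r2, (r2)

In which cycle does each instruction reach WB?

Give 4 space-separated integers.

I0 ld r5 <- r5: IF@1 ID@2 stall=0 (-) EX@3 MEM@4 WB@5
I1 ld r5 <- r3: IF@2 ID@3 stall=0 (-) EX@4 MEM@5 WB@6
I2 ld r2 <- r4: IF@3 ID@4 stall=0 (-) EX@5 MEM@6 WB@7
I3 ld r2 <- r2: IF@4 ID@5 stall=2 (RAW on I2.r2 (WB@7)) EX@8 MEM@9 WB@10

Answer: 5 6 7 10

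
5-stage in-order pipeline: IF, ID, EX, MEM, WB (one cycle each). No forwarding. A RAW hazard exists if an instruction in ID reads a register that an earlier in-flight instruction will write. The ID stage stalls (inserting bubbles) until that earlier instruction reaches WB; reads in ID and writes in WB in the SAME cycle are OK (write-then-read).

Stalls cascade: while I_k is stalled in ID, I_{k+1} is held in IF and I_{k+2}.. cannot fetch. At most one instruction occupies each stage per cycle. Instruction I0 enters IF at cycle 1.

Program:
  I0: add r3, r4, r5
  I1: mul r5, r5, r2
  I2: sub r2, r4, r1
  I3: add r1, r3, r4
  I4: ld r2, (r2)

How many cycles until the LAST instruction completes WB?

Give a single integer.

Answer: 10

Derivation:
I0 add r3 <- r4,r5: IF@1 ID@2 stall=0 (-) EX@3 MEM@4 WB@5
I1 mul r5 <- r5,r2: IF@2 ID@3 stall=0 (-) EX@4 MEM@5 WB@6
I2 sub r2 <- r4,r1: IF@3 ID@4 stall=0 (-) EX@5 MEM@6 WB@7
I3 add r1 <- r3,r4: IF@4 ID@5 stall=0 (-) EX@6 MEM@7 WB@8
I4 ld r2 <- r2: IF@5 ID@6 stall=1 (RAW on I2.r2 (WB@7)) EX@8 MEM@9 WB@10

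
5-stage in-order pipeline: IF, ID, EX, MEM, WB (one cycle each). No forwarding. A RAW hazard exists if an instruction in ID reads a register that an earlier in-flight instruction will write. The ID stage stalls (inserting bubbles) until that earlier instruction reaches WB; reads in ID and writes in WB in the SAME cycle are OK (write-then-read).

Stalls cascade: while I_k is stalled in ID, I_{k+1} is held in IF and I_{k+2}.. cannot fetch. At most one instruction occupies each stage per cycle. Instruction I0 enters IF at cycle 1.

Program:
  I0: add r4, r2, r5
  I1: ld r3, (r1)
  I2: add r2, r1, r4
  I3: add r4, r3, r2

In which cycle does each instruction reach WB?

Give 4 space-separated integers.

I0 add r4 <- r2,r5: IF@1 ID@2 stall=0 (-) EX@3 MEM@4 WB@5
I1 ld r3 <- r1: IF@2 ID@3 stall=0 (-) EX@4 MEM@5 WB@6
I2 add r2 <- r1,r4: IF@3 ID@4 stall=1 (RAW on I0.r4 (WB@5)) EX@6 MEM@7 WB@8
I3 add r4 <- r3,r2: IF@4 ID@6 stall=2 (RAW on I2.r2 (WB@8)) EX@9 MEM@10 WB@11

Answer: 5 6 8 11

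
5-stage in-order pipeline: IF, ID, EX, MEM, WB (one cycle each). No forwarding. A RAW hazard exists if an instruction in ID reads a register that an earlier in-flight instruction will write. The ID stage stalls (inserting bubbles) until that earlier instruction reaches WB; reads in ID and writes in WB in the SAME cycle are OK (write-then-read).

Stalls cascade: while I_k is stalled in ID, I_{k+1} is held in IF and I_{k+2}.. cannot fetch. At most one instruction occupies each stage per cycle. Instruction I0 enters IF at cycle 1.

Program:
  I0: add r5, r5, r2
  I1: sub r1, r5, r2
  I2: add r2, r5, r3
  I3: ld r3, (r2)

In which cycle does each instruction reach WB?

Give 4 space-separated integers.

I0 add r5 <- r5,r2: IF@1 ID@2 stall=0 (-) EX@3 MEM@4 WB@5
I1 sub r1 <- r5,r2: IF@2 ID@3 stall=2 (RAW on I0.r5 (WB@5)) EX@6 MEM@7 WB@8
I2 add r2 <- r5,r3: IF@3 ID@6 stall=0 (-) EX@7 MEM@8 WB@9
I3 ld r3 <- r2: IF@6 ID@7 stall=2 (RAW on I2.r2 (WB@9)) EX@10 MEM@11 WB@12

Answer: 5 8 9 12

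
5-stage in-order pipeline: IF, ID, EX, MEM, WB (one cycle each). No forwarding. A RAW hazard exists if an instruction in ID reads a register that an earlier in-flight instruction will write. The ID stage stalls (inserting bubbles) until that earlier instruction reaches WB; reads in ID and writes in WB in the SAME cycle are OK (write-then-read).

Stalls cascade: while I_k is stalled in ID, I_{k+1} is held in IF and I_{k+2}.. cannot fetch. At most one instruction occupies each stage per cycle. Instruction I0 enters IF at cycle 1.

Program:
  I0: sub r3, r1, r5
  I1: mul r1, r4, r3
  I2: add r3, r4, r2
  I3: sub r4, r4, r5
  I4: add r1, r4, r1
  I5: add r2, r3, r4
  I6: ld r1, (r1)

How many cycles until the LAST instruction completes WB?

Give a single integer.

Answer: 16

Derivation:
I0 sub r3 <- r1,r5: IF@1 ID@2 stall=0 (-) EX@3 MEM@4 WB@5
I1 mul r1 <- r4,r3: IF@2 ID@3 stall=2 (RAW on I0.r3 (WB@5)) EX@6 MEM@7 WB@8
I2 add r3 <- r4,r2: IF@3 ID@6 stall=0 (-) EX@7 MEM@8 WB@9
I3 sub r4 <- r4,r5: IF@6 ID@7 stall=0 (-) EX@8 MEM@9 WB@10
I4 add r1 <- r4,r1: IF@7 ID@8 stall=2 (RAW on I3.r4 (WB@10)) EX@11 MEM@12 WB@13
I5 add r2 <- r3,r4: IF@8 ID@11 stall=0 (-) EX@12 MEM@13 WB@14
I6 ld r1 <- r1: IF@11 ID@12 stall=1 (RAW on I4.r1 (WB@13)) EX@14 MEM@15 WB@16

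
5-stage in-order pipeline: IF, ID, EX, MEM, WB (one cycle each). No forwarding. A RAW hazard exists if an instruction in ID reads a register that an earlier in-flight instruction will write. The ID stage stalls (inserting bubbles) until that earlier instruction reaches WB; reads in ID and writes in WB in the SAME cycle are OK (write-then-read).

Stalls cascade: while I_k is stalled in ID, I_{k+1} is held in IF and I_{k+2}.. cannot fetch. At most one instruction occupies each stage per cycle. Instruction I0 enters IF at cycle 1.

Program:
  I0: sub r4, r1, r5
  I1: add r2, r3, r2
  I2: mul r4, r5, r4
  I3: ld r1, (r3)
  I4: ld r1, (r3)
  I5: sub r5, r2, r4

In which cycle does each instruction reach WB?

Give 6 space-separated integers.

Answer: 5 6 8 9 10 11

Derivation:
I0 sub r4 <- r1,r5: IF@1 ID@2 stall=0 (-) EX@3 MEM@4 WB@5
I1 add r2 <- r3,r2: IF@2 ID@3 stall=0 (-) EX@4 MEM@5 WB@6
I2 mul r4 <- r5,r4: IF@3 ID@4 stall=1 (RAW on I0.r4 (WB@5)) EX@6 MEM@7 WB@8
I3 ld r1 <- r3: IF@4 ID@6 stall=0 (-) EX@7 MEM@8 WB@9
I4 ld r1 <- r3: IF@6 ID@7 stall=0 (-) EX@8 MEM@9 WB@10
I5 sub r5 <- r2,r4: IF@7 ID@8 stall=0 (-) EX@9 MEM@10 WB@11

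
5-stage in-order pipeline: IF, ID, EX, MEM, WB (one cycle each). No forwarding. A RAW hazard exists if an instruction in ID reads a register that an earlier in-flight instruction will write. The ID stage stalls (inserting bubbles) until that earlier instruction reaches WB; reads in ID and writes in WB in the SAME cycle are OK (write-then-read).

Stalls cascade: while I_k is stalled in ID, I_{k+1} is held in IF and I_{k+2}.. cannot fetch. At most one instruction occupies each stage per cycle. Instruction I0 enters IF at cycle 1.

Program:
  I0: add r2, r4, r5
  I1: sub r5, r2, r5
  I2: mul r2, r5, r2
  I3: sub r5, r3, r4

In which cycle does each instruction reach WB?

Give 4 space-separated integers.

Answer: 5 8 11 12

Derivation:
I0 add r2 <- r4,r5: IF@1 ID@2 stall=0 (-) EX@3 MEM@4 WB@5
I1 sub r5 <- r2,r5: IF@2 ID@3 stall=2 (RAW on I0.r2 (WB@5)) EX@6 MEM@7 WB@8
I2 mul r2 <- r5,r2: IF@3 ID@6 stall=2 (RAW on I1.r5 (WB@8)) EX@9 MEM@10 WB@11
I3 sub r5 <- r3,r4: IF@6 ID@9 stall=0 (-) EX@10 MEM@11 WB@12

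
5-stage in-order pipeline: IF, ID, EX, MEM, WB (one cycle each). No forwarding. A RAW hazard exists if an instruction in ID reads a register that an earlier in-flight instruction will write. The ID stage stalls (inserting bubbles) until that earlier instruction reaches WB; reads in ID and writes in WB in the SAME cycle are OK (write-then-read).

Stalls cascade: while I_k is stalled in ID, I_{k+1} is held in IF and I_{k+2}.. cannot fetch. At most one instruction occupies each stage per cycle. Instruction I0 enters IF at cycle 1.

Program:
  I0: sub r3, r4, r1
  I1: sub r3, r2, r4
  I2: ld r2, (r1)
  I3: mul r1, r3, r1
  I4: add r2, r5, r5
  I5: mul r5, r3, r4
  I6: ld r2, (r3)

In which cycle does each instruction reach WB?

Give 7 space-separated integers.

Answer: 5 6 7 9 10 11 12

Derivation:
I0 sub r3 <- r4,r1: IF@1 ID@2 stall=0 (-) EX@3 MEM@4 WB@5
I1 sub r3 <- r2,r4: IF@2 ID@3 stall=0 (-) EX@4 MEM@5 WB@6
I2 ld r2 <- r1: IF@3 ID@4 stall=0 (-) EX@5 MEM@6 WB@7
I3 mul r1 <- r3,r1: IF@4 ID@5 stall=1 (RAW on I1.r3 (WB@6)) EX@7 MEM@8 WB@9
I4 add r2 <- r5,r5: IF@5 ID@7 stall=0 (-) EX@8 MEM@9 WB@10
I5 mul r5 <- r3,r4: IF@7 ID@8 stall=0 (-) EX@9 MEM@10 WB@11
I6 ld r2 <- r3: IF@8 ID@9 stall=0 (-) EX@10 MEM@11 WB@12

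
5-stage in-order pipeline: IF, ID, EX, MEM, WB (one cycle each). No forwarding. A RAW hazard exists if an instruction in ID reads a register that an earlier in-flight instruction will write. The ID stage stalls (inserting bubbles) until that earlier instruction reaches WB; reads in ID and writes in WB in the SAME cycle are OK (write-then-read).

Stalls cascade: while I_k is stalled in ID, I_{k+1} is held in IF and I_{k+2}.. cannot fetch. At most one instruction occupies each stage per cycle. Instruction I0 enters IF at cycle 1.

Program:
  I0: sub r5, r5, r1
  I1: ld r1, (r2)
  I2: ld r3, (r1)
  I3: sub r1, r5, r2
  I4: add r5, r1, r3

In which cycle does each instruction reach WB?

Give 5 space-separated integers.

I0 sub r5 <- r5,r1: IF@1 ID@2 stall=0 (-) EX@3 MEM@4 WB@5
I1 ld r1 <- r2: IF@2 ID@3 stall=0 (-) EX@4 MEM@5 WB@6
I2 ld r3 <- r1: IF@3 ID@4 stall=2 (RAW on I1.r1 (WB@6)) EX@7 MEM@8 WB@9
I3 sub r1 <- r5,r2: IF@4 ID@7 stall=0 (-) EX@8 MEM@9 WB@10
I4 add r5 <- r1,r3: IF@7 ID@8 stall=2 (RAW on I3.r1 (WB@10)) EX@11 MEM@12 WB@13

Answer: 5 6 9 10 13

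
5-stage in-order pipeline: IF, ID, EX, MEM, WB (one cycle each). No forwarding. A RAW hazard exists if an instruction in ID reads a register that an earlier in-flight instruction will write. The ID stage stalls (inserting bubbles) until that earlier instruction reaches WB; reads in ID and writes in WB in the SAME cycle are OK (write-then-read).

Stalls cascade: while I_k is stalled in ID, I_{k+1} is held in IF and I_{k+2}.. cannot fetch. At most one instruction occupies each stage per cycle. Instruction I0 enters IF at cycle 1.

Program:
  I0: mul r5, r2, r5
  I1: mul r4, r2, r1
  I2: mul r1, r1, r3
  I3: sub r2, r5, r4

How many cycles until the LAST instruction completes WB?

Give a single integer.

I0 mul r5 <- r2,r5: IF@1 ID@2 stall=0 (-) EX@3 MEM@4 WB@5
I1 mul r4 <- r2,r1: IF@2 ID@3 stall=0 (-) EX@4 MEM@5 WB@6
I2 mul r1 <- r1,r3: IF@3 ID@4 stall=0 (-) EX@5 MEM@6 WB@7
I3 sub r2 <- r5,r4: IF@4 ID@5 stall=1 (RAW on I1.r4 (WB@6)) EX@7 MEM@8 WB@9

Answer: 9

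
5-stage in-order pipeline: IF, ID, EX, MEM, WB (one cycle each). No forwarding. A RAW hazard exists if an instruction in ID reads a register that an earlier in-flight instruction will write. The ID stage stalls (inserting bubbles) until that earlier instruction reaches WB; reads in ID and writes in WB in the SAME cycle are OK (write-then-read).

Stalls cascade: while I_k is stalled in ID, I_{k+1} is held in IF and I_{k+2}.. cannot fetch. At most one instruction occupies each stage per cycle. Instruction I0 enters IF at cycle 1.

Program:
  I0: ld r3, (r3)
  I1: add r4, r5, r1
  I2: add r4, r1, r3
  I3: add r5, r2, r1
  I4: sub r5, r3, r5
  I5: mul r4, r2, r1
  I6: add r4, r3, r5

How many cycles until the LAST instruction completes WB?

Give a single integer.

I0 ld r3 <- r3: IF@1 ID@2 stall=0 (-) EX@3 MEM@4 WB@5
I1 add r4 <- r5,r1: IF@2 ID@3 stall=0 (-) EX@4 MEM@5 WB@6
I2 add r4 <- r1,r3: IF@3 ID@4 stall=1 (RAW on I0.r3 (WB@5)) EX@6 MEM@7 WB@8
I3 add r5 <- r2,r1: IF@4 ID@6 stall=0 (-) EX@7 MEM@8 WB@9
I4 sub r5 <- r3,r5: IF@6 ID@7 stall=2 (RAW on I3.r5 (WB@9)) EX@10 MEM@11 WB@12
I5 mul r4 <- r2,r1: IF@7 ID@10 stall=0 (-) EX@11 MEM@12 WB@13
I6 add r4 <- r3,r5: IF@10 ID@11 stall=1 (RAW on I4.r5 (WB@12)) EX@13 MEM@14 WB@15

Answer: 15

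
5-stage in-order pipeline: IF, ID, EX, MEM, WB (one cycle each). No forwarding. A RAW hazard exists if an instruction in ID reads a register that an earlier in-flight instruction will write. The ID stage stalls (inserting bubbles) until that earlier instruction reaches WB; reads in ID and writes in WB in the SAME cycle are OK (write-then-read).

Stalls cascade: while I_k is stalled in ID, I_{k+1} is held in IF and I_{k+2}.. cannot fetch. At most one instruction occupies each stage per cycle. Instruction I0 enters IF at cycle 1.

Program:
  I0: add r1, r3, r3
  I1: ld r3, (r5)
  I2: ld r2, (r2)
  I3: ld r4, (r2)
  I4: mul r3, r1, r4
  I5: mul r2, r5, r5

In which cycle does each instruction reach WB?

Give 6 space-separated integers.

Answer: 5 6 7 10 13 14

Derivation:
I0 add r1 <- r3,r3: IF@1 ID@2 stall=0 (-) EX@3 MEM@4 WB@5
I1 ld r3 <- r5: IF@2 ID@3 stall=0 (-) EX@4 MEM@5 WB@6
I2 ld r2 <- r2: IF@3 ID@4 stall=0 (-) EX@5 MEM@6 WB@7
I3 ld r4 <- r2: IF@4 ID@5 stall=2 (RAW on I2.r2 (WB@7)) EX@8 MEM@9 WB@10
I4 mul r3 <- r1,r4: IF@5 ID@8 stall=2 (RAW on I3.r4 (WB@10)) EX@11 MEM@12 WB@13
I5 mul r2 <- r5,r5: IF@8 ID@11 stall=0 (-) EX@12 MEM@13 WB@14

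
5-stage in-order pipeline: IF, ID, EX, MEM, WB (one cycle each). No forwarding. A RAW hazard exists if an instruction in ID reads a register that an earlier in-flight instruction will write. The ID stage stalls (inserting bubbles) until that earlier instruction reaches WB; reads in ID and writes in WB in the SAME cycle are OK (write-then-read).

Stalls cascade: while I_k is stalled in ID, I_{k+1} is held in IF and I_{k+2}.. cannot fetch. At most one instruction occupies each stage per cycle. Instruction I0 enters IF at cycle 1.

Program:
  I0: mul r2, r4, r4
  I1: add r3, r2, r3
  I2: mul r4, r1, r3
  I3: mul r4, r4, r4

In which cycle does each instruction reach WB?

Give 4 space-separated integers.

I0 mul r2 <- r4,r4: IF@1 ID@2 stall=0 (-) EX@3 MEM@4 WB@5
I1 add r3 <- r2,r3: IF@2 ID@3 stall=2 (RAW on I0.r2 (WB@5)) EX@6 MEM@7 WB@8
I2 mul r4 <- r1,r3: IF@3 ID@6 stall=2 (RAW on I1.r3 (WB@8)) EX@9 MEM@10 WB@11
I3 mul r4 <- r4,r4: IF@6 ID@9 stall=2 (RAW on I2.r4 (WB@11)) EX@12 MEM@13 WB@14

Answer: 5 8 11 14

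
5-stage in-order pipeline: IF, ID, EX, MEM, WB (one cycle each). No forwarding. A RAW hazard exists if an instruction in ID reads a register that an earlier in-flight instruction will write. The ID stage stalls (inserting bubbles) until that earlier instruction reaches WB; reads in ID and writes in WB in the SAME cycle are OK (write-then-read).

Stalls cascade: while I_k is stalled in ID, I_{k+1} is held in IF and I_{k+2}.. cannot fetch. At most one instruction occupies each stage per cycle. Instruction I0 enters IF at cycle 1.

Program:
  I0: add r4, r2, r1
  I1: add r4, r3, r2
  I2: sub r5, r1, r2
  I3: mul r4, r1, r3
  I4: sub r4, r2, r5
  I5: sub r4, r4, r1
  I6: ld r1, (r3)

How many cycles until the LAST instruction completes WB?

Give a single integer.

I0 add r4 <- r2,r1: IF@1 ID@2 stall=0 (-) EX@3 MEM@4 WB@5
I1 add r4 <- r3,r2: IF@2 ID@3 stall=0 (-) EX@4 MEM@5 WB@6
I2 sub r5 <- r1,r2: IF@3 ID@4 stall=0 (-) EX@5 MEM@6 WB@7
I3 mul r4 <- r1,r3: IF@4 ID@5 stall=0 (-) EX@6 MEM@7 WB@8
I4 sub r4 <- r2,r5: IF@5 ID@6 stall=1 (RAW on I2.r5 (WB@7)) EX@8 MEM@9 WB@10
I5 sub r4 <- r4,r1: IF@6 ID@8 stall=2 (RAW on I4.r4 (WB@10)) EX@11 MEM@12 WB@13
I6 ld r1 <- r3: IF@8 ID@11 stall=0 (-) EX@12 MEM@13 WB@14

Answer: 14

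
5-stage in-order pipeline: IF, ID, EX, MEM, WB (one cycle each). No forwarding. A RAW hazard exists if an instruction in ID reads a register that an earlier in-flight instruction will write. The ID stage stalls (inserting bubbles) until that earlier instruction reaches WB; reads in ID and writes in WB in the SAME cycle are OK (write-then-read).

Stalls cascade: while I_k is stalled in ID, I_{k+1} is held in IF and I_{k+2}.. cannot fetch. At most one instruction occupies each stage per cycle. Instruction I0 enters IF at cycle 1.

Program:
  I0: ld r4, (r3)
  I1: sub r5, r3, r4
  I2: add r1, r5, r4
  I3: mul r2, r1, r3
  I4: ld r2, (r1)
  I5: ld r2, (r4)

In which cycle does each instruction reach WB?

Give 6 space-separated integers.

I0 ld r4 <- r3: IF@1 ID@2 stall=0 (-) EX@3 MEM@4 WB@5
I1 sub r5 <- r3,r4: IF@2 ID@3 stall=2 (RAW on I0.r4 (WB@5)) EX@6 MEM@7 WB@8
I2 add r1 <- r5,r4: IF@3 ID@6 stall=2 (RAW on I1.r5 (WB@8)) EX@9 MEM@10 WB@11
I3 mul r2 <- r1,r3: IF@6 ID@9 stall=2 (RAW on I2.r1 (WB@11)) EX@12 MEM@13 WB@14
I4 ld r2 <- r1: IF@9 ID@12 stall=0 (-) EX@13 MEM@14 WB@15
I5 ld r2 <- r4: IF@12 ID@13 stall=0 (-) EX@14 MEM@15 WB@16

Answer: 5 8 11 14 15 16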